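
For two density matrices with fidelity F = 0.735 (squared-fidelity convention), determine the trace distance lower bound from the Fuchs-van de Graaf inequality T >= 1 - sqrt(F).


Fuchs-van de Graaf (squared-fidelity convention): 1 - sqrt(F) <= T <= sqrt(1 - F).
Lower bound: T >= 1 - sqrt(F)
sqrt(F) = sqrt(0.735) = 0.8573
T >= 1 - 0.8573
T >= 0.1427

0.1427


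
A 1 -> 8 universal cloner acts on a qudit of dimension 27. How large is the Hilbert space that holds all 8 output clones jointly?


Output space = H^(tensor 8) where dim(H) = 27
dim = 27^8
= 729 (after 2 factors)
= 19683 (after 3 factors)
= 531441 (after 4 factors)
= 14348907 (after 5 factors)
= 387420489 (after 6 factors)
= 10460353203 (after 7 factors)
= 282429536481 (after 8 factors)
= 282429536481

282429536481


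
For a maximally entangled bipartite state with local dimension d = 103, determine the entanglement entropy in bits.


For a maximally entangled state in d x d:
S = log2(d) = log2(103)
= 6.6865

6.6865


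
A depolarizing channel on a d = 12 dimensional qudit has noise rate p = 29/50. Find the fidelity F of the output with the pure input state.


F = (1-p) + p/d
= (1 - 0.5800) + 0.5800/12
= 0.4200 + 0.0483
= 0.4683

0.4683


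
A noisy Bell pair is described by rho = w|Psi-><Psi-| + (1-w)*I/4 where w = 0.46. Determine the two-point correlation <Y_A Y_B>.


|Psi-> = (|01> - |10>)/sqrt(2)
For the pure Bell state, <Y_A Y_B> = -1 (Bell-state Pauli correlator).
The maximally-mixed part I/4 has tr(I/4 * P tensor P) = 0 for any traceless Pauli P.
So <Y_A Y_B>_rho = w * (-1) + (1 - w) * 0
= 0.46 * (-1)
= -0.4600

-0.4600


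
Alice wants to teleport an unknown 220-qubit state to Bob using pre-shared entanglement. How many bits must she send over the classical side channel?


Quantum teleportation requires 2 classical bits per qubit teleported.
220 qubit(s) -> 2 * 220 = 440 classical bits

440


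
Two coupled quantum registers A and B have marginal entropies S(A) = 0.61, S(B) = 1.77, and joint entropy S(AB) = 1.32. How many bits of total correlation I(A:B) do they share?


I(A:B) = S(A) + S(B) - S(AB)
= 0.61 + 1.77 - 1.32
= 1.0600

1.0600


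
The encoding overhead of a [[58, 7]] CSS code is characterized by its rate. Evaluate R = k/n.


Code rate R = k/n
= 7/58
= 0.1207

0.1207


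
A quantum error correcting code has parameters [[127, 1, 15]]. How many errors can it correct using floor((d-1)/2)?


Code parameters: [[127, 1, 15]], distance d = 15.
Number of correctable errors = floor((d-1)/2)
= floor((15 - 1)/2)
= floor(14/2)
= 7

7


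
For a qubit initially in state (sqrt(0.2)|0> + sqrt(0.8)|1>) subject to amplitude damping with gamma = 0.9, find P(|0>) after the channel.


For amplitude damping with parameter gamma on state sqrt(a)|0> + sqrt(b)|1>:
alpha^2 = 0.2, beta^2 = 0.8
P(|0>) = alpha^2 + gamma * beta^2
= 0.2 + 0.9 * 0.8
= 0.2 + 0.7200
= 0.9200

0.9200


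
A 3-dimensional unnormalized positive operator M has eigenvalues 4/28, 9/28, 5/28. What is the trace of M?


tr(M) = sum of eigenvalues
= 4/28 + 9/28 + 5/28
= 18/28
= 0.6429

0.6429


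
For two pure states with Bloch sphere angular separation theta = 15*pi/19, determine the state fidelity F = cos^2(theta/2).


For states separated by angle theta on Bloch sphere:
F = cos^2(theta/2)
theta = 15*pi/19 = 2.4802
theta/2 = 1.2401
cos(theta/2) = 0.3247
F = 0.1054

0.1054


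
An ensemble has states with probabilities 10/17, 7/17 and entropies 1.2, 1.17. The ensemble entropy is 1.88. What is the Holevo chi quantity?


chi = S(rho) - sum_i p_i * S(rho_i)
Weighted entropy = 10/17 * 1.2 + 7/17 * 1.17
= 1.1876
chi = 1.88 - 1.1876
= 0.6924

0.6924


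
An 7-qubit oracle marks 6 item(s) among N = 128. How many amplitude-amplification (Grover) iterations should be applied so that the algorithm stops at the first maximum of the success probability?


After j Grover iterations the success probability is P(j) = sin^2((2j+1)*theta), where sin(theta) = sqrt(k/N).
N = 2^7 = 128, k = 6
sin(theta) = sqrt(k/N) = 0.2165063509
theta = arcsin(sqrt(k/N)) = 0.2182345144 rad
P(j) reaches its first maximum when (2j+1)*theta is as close as possible to pi/2, i.e. j = round(pi/(4*theta) - 1/2).
pi/(4*theta) - 1/2 = 3.0989
(For comparison, the common estimate pi/4 * sqrt(N/k) = 3.6276; the exact maximiser is used here.)
Optimal iterations = 3

3


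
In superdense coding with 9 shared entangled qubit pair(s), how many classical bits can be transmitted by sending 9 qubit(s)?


Superdense coding allows 2 classical bits per shared entangled pair.
9 pair(s) -> 2 * 9 = 18 classical bits

18


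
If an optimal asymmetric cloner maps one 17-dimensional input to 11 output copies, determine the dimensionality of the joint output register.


Output space = H^(tensor 11) where dim(H) = 17
dim = 17^11
= 289 (after 2 factors)
= 4913 (after 3 factors)
= 83521 (after 4 factors)
= 1419857 (after 5 factors)
= 24137569 (after 6 factors)
= 410338673 (after 7 factors)
= 6975757441 (after 8 factors)
= 118587876497 (after 9 factors)
= 2015993900449 (after 10 factors)
= 34271896307633 (after 11 factors)
= 34271896307633

34271896307633


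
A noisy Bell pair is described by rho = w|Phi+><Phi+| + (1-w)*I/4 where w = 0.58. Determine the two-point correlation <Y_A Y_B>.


|Phi+> = (|00> + |11>)/sqrt(2)
For the pure Bell state, <Y_A Y_B> = -1 (Bell-state Pauli correlator).
The maximally-mixed part I/4 has tr(I/4 * P tensor P) = 0 for any traceless Pauli P.
So <Y_A Y_B>_rho = w * (-1) + (1 - w) * 0
= 0.58 * (-1)
= -0.5800

-0.5800


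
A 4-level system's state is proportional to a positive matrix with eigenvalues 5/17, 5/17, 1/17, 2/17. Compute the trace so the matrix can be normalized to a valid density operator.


tr(M) = sum of eigenvalues
= 5/17 + 5/17 + 1/17 + 2/17
= 13/17
= 0.7647

0.7647


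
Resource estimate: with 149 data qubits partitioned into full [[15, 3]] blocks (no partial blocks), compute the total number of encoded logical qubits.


Each code block uses 15 physical qubits for 3 logical qubit(s).
Number of complete blocks = floor(149 / 15) = 9
Logical qubits = 9 * 3
= 27

27


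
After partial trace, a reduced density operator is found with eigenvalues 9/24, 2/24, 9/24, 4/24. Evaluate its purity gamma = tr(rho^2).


tr(rho^2) = sum of eigenvalues squared
= (9/24)^2 + (2/24)^2 + (9/24)^2 + (4/24)^2
= (81 + 4 + 81 + 16) / 576
= 182/576
= 0.3160

0.3160


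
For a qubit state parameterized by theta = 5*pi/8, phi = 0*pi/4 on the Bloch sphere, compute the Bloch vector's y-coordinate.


theta = 1.9635, phi = 0.0000
r_y = sin(theta)*sin(phi) = 0.9239 * 0.0000
r_y = 0.0000

0.0000


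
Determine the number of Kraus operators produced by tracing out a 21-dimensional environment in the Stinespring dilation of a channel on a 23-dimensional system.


Tracing out the environment in an orthonormal basis {|i>_E} gives Kraus operators K_i = <i|_E U |0>_E.
Number of Kraus operators = dim(H_env) = d_env
= 21

21


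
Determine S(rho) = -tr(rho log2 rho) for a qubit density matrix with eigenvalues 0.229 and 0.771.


S = -p*log2(p) - (1-p)*log2(1-p)
p = 0.2290, 1-p = 0.7710
= -0.2290 * log2(0.2290) - 0.7710 * log2(0.7710)
= -(-0.4870) - (-0.2893)
= 0.7763

0.7763


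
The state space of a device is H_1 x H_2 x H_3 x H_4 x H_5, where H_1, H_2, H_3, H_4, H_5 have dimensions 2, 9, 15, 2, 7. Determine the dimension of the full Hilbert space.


dim(H_1 x H_2 x H_3 x H_4 x H_5) = 2 * 9 * 15 * 2 * 7
= 18 * 15 * 2 * 7
= 270 * 2 * 7
= 540 * 7
= 3780

3780


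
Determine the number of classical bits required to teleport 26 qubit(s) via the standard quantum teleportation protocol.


Quantum teleportation requires 2 classical bits per qubit teleported.
26 qubit(s) -> 2 * 26 = 52 classical bits

52


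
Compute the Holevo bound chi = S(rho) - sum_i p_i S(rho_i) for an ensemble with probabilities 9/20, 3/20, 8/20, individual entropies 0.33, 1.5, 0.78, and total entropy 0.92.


chi = S(rho) - sum_i p_i * S(rho_i)
Weighted entropy = 9/20 * 0.33 + 3/20 * 1.5 + 8/20 * 0.78
= 0.6855
chi = 0.92 - 0.6855
= 0.2345

0.2345


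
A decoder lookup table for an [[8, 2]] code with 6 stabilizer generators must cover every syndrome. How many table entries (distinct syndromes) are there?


Each stabilizer generator gives a binary (+1 or -1) measurement outcome.
With 6 independent generators:
Total syndromes = 2^6
= 64

64


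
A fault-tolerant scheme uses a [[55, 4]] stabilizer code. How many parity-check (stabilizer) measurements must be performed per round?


For an [[n,k]] stabilizer code:
Number of stabilizer generators = n - k
= 55 - 4
= 51

51


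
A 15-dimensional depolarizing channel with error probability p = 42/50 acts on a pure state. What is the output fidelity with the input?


F = (1-p) + p/d
= (1 - 0.8400) + 0.8400/15
= 0.1600 + 0.0560
= 0.2160

0.2160


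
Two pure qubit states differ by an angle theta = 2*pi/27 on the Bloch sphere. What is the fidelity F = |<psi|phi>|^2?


For states separated by angle theta on Bloch sphere:
F = cos^2(theta/2)
theta = 2*pi/27 = 0.2327
theta/2 = 0.1164
cos(theta/2) = 0.9932
F = 0.9865

0.9865


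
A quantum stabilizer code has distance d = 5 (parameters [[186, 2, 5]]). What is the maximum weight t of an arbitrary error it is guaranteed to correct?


Code parameters: [[186, 2, 5]], distance d = 5.
Number of correctable errors = floor((d-1)/2)
= floor((5 - 1)/2)
= floor(4/2)
= 2

2


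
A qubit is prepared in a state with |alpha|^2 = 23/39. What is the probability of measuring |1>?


|alpha|^2 = 23/39 = 0.5897
|beta|^2 = 1 - 23/39 = 16/39 = 0.4103
P(|1>) = |beta|^2 = 0.4103

0.4103


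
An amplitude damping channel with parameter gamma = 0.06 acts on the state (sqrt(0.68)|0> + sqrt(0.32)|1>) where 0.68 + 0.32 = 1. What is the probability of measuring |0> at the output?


For amplitude damping with parameter gamma on state sqrt(a)|0> + sqrt(b)|1>:
alpha^2 = 0.68, beta^2 = 0.32
P(|0>) = alpha^2 + gamma * beta^2
= 0.68 + 0.06 * 0.32
= 0.68 + 0.0192
= 0.6992

0.6992


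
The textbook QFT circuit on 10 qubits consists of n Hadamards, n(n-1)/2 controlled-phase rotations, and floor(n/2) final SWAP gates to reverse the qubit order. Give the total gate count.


Hadamard gates: 10
Controlled rotations: n*(n-1)/2 = 10*9/2 = 45
SWAP gates: floor(n/2) = floor(10/2) = 5
Total = 10 + 45 + 5
= 60

60


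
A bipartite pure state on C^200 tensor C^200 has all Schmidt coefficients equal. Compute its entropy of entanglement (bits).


For a maximally entangled state in d x d:
S = log2(d) = log2(200)
= 7.6439

7.6439


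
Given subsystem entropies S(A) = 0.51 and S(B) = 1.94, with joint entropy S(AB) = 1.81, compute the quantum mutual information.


I(A:B) = S(A) + S(B) - S(AB)
= 0.51 + 1.94 - 1.81
= 0.6400

0.6400


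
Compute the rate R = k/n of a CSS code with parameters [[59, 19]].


Code rate R = k/n
= 19/59
= 0.3220

0.3220


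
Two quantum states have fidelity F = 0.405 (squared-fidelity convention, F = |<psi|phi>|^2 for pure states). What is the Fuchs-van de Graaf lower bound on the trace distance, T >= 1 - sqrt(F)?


Fuchs-van de Graaf (squared-fidelity convention): 1 - sqrt(F) <= T <= sqrt(1 - F).
Lower bound: T >= 1 - sqrt(F)
sqrt(F) = sqrt(0.405) = 0.6364
T >= 1 - 0.6364
T >= 0.3636

0.3636


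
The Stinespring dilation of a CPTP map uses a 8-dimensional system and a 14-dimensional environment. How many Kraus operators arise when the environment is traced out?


Tracing out the environment in an orthonormal basis {|i>_E} gives Kraus operators K_i = <i|_E U |0>_E.
Number of Kraus operators = dim(H_env) = d_env
= 14

14


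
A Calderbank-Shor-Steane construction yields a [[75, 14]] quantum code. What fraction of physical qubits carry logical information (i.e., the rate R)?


Code rate R = k/n
= 14/75
= 0.1867

0.1867


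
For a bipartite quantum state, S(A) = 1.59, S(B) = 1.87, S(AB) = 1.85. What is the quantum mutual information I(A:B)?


I(A:B) = S(A) + S(B) - S(AB)
= 1.59 + 1.87 - 1.85
= 1.6100

1.6100


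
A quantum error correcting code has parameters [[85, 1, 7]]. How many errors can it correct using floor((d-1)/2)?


Code parameters: [[85, 1, 7]], distance d = 7.
Number of correctable errors = floor((d-1)/2)
= floor((7 - 1)/2)
= floor(6/2)
= 3

3


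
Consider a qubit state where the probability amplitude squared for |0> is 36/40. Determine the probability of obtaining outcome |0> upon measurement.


|alpha|^2 = 36/40 = 0.9000
|beta|^2 = 1 - 36/40 = 4/40 = 0.1000
P(|0>) = |alpha|^2 = 0.9000

0.9000


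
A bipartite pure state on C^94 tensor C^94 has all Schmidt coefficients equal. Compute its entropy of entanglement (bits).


For a maximally entangled state in d x d:
S = log2(d) = log2(94)
= 6.5546

6.5546


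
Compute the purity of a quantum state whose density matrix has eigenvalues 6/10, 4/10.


tr(rho^2) = sum of eigenvalues squared
= (6/10)^2 + (4/10)^2
= (36 + 16) / 100
= 52/100
= 0.5200

0.5200


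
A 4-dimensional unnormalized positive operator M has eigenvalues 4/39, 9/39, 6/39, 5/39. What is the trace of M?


tr(M) = sum of eigenvalues
= 4/39 + 9/39 + 6/39 + 5/39
= 24/39
= 0.6154

0.6154


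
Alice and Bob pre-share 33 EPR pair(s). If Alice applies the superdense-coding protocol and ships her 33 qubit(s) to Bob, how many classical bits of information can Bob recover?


Superdense coding allows 2 classical bits per shared entangled pair.
33 pair(s) -> 2 * 33 = 66 classical bits

66


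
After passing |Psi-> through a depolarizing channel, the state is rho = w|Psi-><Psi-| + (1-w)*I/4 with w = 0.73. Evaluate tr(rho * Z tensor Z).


|Psi-> = (|01> - |10>)/sqrt(2)
For the pure Bell state, <Z_A Z_B> = -1 (Bell-state Pauli correlator).
The maximally-mixed part I/4 has tr(I/4 * P tensor P) = 0 for any traceless Pauli P.
So <Z_A Z_B>_rho = w * (-1) + (1 - w) * 0
= 0.73 * (-1)
= -0.7300

-0.7300


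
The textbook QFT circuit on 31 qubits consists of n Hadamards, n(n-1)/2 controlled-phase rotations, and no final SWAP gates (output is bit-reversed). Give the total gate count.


Hadamard gates: 31
Controlled rotations: n*(n-1)/2 = 31*30/2 = 465
SWAP gates: 0 (omitted)
Total = 31 + 465
= 496

496


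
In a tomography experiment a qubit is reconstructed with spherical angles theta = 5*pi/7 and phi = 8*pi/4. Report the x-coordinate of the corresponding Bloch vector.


theta = 2.2440, phi = 6.2832
r_x = sin(theta)*cos(phi) = 0.7818 * 1.0000
r_x = 0.7818

0.7818


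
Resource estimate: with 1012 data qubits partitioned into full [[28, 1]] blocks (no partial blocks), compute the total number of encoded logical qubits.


Each code block uses 28 physical qubits for 1 logical qubit(s).
Number of complete blocks = floor(1012 / 28) = 36
Logical qubits = 36 * 1
= 36

36


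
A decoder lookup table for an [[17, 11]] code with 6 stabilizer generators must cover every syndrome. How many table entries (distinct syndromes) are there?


Each stabilizer generator gives a binary (+1 or -1) measurement outcome.
With 6 independent generators:
Total syndromes = 2^6
= 64

64


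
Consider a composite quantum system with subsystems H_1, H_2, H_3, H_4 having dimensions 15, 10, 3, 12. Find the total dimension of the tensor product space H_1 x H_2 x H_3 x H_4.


dim(H_1 x H_2 x H_3 x H_4) = 15 * 10 * 3 * 12
= 150 * 3 * 12
= 450 * 12
= 5400

5400


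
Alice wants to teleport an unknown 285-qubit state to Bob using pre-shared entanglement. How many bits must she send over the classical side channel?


Quantum teleportation requires 2 classical bits per qubit teleported.
285 qubit(s) -> 2 * 285 = 570 classical bits

570


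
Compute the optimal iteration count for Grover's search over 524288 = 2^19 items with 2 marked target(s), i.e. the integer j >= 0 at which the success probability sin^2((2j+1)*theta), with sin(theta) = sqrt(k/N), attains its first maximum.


After j Grover iterations the success probability is P(j) = sin^2((2j+1)*theta), where sin(theta) = sqrt(k/N).
N = 2^19 = 524288, k = 2
sin(theta) = sqrt(k/N) = 0.001953125
theta = arcsin(sqrt(k/N)) = 0.001953126242 rad
P(j) reaches its first maximum when (2j+1)*theta is as close as possible to pi/2, i.e. j = round(pi/(4*theta) - 1/2).
pi/(4*theta) - 1/2 = 401.6236
(For comparison, the common estimate pi/4 * sqrt(N/k) = 402.1239; the exact maximiser is used here.)
Optimal iterations = 402

402


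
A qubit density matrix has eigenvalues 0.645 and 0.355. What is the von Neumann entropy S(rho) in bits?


S = -p*log2(p) - (1-p)*log2(1-p)
p = 0.6450, 1-p = 0.3550
= -0.6450 * log2(0.6450) - 0.3550 * log2(0.3550)
= -(-0.4080) - (-0.5304)
= 0.9385

0.9385


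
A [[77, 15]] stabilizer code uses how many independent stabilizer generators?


For an [[n,k]] stabilizer code:
Number of stabilizer generators = n - k
= 77 - 15
= 62

62


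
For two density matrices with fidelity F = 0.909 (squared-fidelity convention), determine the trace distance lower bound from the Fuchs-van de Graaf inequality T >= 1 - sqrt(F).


Fuchs-van de Graaf (squared-fidelity convention): 1 - sqrt(F) <= T <= sqrt(1 - F).
Lower bound: T >= 1 - sqrt(F)
sqrt(F) = sqrt(0.909) = 0.9534
T >= 1 - 0.9534
T >= 0.0466

0.0466


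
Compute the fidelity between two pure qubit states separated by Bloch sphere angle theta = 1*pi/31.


For states separated by angle theta on Bloch sphere:
F = cos^2(theta/2)
theta = 1*pi/31 = 0.1013
theta/2 = 0.0507
cos(theta/2) = 0.9987
F = 0.9974

0.9974


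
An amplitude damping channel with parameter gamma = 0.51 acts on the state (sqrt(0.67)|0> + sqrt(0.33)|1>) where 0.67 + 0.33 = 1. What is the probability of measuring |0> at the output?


For amplitude damping with parameter gamma on state sqrt(a)|0> + sqrt(b)|1>:
alpha^2 = 0.67, beta^2 = 0.33
P(|0>) = alpha^2 + gamma * beta^2
= 0.67 + 0.51 * 0.33
= 0.67 + 0.1683
= 0.8383

0.8383


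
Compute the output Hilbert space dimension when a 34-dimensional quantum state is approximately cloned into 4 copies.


Output space = H^(tensor 4) where dim(H) = 34
dim = 34^4
= 1156 (after 2 factors)
= 39304 (after 3 factors)
= 1336336 (after 4 factors)
= 1336336

1336336


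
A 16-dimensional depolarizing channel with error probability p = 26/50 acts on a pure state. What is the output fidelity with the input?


F = (1-p) + p/d
= (1 - 0.5200) + 0.5200/16
= 0.4800 + 0.0325
= 0.5125

0.5125


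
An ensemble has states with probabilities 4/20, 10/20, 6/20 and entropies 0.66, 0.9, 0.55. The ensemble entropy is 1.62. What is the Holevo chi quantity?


chi = S(rho) - sum_i p_i * S(rho_i)
Weighted entropy = 4/20 * 0.66 + 10/20 * 0.9 + 6/20 * 0.55
= 0.7470
chi = 1.62 - 0.7470
= 0.8730

0.8730


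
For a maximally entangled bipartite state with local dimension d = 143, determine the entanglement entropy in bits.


For a maximally entangled state in d x d:
S = log2(d) = log2(143)
= 7.1599

7.1599


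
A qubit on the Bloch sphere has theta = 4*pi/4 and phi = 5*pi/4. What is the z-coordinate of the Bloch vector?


theta = 3.1416, phi = 3.9270
r_z = cos(theta) = -1.0000

-1.0000


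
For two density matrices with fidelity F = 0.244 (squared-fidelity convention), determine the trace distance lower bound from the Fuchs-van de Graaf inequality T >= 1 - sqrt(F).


Fuchs-van de Graaf (squared-fidelity convention): 1 - sqrt(F) <= T <= sqrt(1 - F).
Lower bound: T >= 1 - sqrt(F)
sqrt(F) = sqrt(0.244) = 0.4940
T >= 1 - 0.4940
T >= 0.5060

0.5060


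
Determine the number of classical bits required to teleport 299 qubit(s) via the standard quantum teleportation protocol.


Quantum teleportation requires 2 classical bits per qubit teleported.
299 qubit(s) -> 2 * 299 = 598 classical bits

598


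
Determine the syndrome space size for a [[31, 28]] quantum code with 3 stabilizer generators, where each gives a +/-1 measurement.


Each stabilizer generator gives a binary (+1 or -1) measurement outcome.
With 3 independent generators:
Total syndromes = 2^3
= 8

8


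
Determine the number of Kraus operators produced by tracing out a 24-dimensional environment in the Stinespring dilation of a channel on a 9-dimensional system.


Tracing out the environment in an orthonormal basis {|i>_E} gives Kraus operators K_i = <i|_E U |0>_E.
Number of Kraus operators = dim(H_env) = d_env
= 24

24


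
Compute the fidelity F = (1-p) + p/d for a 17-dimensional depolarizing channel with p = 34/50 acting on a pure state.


F = (1-p) + p/d
= (1 - 0.6800) + 0.6800/17
= 0.3200 + 0.0400
= 0.3600

0.3600


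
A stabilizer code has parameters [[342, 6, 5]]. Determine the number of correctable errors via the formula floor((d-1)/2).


Code parameters: [[342, 6, 5]], distance d = 5.
Number of correctable errors = floor((d-1)/2)
= floor((5 - 1)/2)
= floor(4/2)
= 2

2


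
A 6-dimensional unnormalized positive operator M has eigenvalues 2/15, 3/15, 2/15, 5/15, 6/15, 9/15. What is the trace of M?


tr(M) = sum of eigenvalues
= 2/15 + 3/15 + 2/15 + 5/15 + 6/15 + 9/15
= 27/15
= 1.8000

1.8000


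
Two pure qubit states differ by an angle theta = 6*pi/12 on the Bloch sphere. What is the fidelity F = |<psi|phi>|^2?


For states separated by angle theta on Bloch sphere:
F = cos^2(theta/2)
theta = 6*pi/12 = 1.5708
theta/2 = 0.7854
cos(theta/2) = 0.7071
F = 0.5000

0.5000


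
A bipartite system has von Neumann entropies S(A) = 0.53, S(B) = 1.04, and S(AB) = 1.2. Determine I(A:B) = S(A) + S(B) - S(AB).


I(A:B) = S(A) + S(B) - S(AB)
= 0.53 + 1.04 - 1.2
= 0.3700

0.3700


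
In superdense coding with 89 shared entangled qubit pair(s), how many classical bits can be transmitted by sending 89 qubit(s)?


Superdense coding allows 2 classical bits per shared entangled pair.
89 pair(s) -> 2 * 89 = 178 classical bits

178


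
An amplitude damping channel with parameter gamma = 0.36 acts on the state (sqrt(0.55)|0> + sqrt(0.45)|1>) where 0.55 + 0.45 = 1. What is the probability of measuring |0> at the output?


For amplitude damping with parameter gamma on state sqrt(a)|0> + sqrt(b)|1>:
alpha^2 = 0.55, beta^2 = 0.45
P(|0>) = alpha^2 + gamma * beta^2
= 0.55 + 0.36 * 0.45
= 0.55 + 0.1620
= 0.7120

0.7120


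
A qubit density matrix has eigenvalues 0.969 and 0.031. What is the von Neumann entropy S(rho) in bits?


S = -p*log2(p) - (1-p)*log2(1-p)
p = 0.9690, 1-p = 0.0310
= -0.9690 * log2(0.9690) - 0.0310 * log2(0.0310)
= -(-0.0440) - (-0.1554)
= 0.1994

0.1994


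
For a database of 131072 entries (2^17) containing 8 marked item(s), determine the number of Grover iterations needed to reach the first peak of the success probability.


After j Grover iterations the success probability is P(j) = sin^2((2j+1)*theta), where sin(theta) = sqrt(k/N).
N = 2^17 = 131072, k = 8
sin(theta) = sqrt(k/N) = 0.0078125
theta = arcsin(sqrt(k/N)) = 0.007812579475 rad
P(j) reaches its first maximum when (2j+1)*theta is as close as possible to pi/2, i.e. j = round(pi/(4*theta) - 1/2).
pi/(4*theta) - 1/2 = 100.0299
(For comparison, the common estimate pi/4 * sqrt(N/k) = 100.5310; the exact maximiser is used here.)
Optimal iterations = 100

100


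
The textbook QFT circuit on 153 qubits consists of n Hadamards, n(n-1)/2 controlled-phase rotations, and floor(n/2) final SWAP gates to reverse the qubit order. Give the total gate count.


Hadamard gates: 153
Controlled rotations: n*(n-1)/2 = 153*152/2 = 11628
SWAP gates: floor(n/2) = floor(153/2) = 76
Total = 153 + 11628 + 76
= 11857

11857


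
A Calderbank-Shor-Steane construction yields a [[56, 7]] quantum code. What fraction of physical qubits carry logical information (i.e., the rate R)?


Code rate R = k/n
= 7/56
= 0.1250

0.1250


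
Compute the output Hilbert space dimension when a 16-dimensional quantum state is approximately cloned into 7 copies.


Output space = H^(tensor 7) where dim(H) = 16
dim = 16^7
= 256 (after 2 factors)
= 4096 (after 3 factors)
= 65536 (after 4 factors)
= 1048576 (after 5 factors)
= 16777216 (after 6 factors)
= 268435456 (after 7 factors)
= 268435456

268435456


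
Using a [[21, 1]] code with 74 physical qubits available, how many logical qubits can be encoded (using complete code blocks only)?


Each code block uses 21 physical qubits for 1 logical qubit(s).
Number of complete blocks = floor(74 / 21) = 3
Logical qubits = 3 * 1
= 3

3


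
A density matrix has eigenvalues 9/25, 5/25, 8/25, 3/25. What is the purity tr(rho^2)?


tr(rho^2) = sum of eigenvalues squared
= (9/25)^2 + (5/25)^2 + (8/25)^2 + (3/25)^2
= (81 + 25 + 64 + 9) / 625
= 179/625
= 0.2864

0.2864


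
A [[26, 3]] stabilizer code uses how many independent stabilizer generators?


For an [[n,k]] stabilizer code:
Number of stabilizer generators = n - k
= 26 - 3
= 23

23


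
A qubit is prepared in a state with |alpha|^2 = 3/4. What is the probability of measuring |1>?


|alpha|^2 = 3/4 = 0.7500
|beta|^2 = 1 - 3/4 = 1/4 = 0.2500
P(|1>) = |beta|^2 = 0.2500

0.2500


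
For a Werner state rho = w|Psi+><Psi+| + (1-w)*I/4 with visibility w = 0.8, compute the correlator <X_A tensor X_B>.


|Psi+> = (|01> + |10>)/sqrt(2)
For the pure Bell state, <X_A X_B> = +1 (Bell-state Pauli correlator).
The maximally-mixed part I/4 has tr(I/4 * P tensor P) = 0 for any traceless Pauli P.
So <X_A X_B>_rho = w * (+1) + (1 - w) * 0
= 0.8 * (+1)
= 0.8000

0.8000


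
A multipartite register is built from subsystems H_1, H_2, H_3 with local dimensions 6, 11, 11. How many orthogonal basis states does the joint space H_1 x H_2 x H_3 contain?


dim(H_1 x H_2 x H_3) = 6 * 11 * 11
= 66 * 11
= 726

726


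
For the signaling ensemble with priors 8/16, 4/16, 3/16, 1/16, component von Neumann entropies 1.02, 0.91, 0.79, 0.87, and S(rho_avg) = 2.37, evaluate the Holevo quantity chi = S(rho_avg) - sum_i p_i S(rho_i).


chi = S(rho) - sum_i p_i * S(rho_i)
Weighted entropy = 8/16 * 1.02 + 4/16 * 0.91 + 3/16 * 0.79 + 1/16 * 0.87
= 0.9400
chi = 2.37 - 0.9400
= 1.4300

1.4300


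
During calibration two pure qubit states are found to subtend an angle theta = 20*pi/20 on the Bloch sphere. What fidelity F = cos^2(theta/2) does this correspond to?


For states separated by angle theta on Bloch sphere:
F = cos^2(theta/2)
theta = 20*pi/20 = 3.1416
theta/2 = 1.5708
cos(theta/2) = 0.0000
F = 0.0000

0.0000


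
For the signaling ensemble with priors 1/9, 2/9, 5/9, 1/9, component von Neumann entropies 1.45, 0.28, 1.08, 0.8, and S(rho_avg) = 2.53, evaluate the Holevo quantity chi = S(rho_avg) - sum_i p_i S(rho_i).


chi = S(rho) - sum_i p_i * S(rho_i)
Weighted entropy = 1/9 * 1.45 + 2/9 * 0.28 + 5/9 * 1.08 + 1/9 * 0.8
= 0.9122
chi = 2.53 - 0.9122
= 1.6178

1.6178


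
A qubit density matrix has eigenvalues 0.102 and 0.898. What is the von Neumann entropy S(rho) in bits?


S = -p*log2(p) - (1-p)*log2(1-p)
p = 0.1020, 1-p = 0.8980
= -0.1020 * log2(0.1020) - 0.8980 * log2(0.8980)
= -(-0.3359) - (-0.1394)
= 0.4753

0.4753


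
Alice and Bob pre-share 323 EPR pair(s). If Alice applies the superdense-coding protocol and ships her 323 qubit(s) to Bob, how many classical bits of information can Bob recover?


Superdense coding allows 2 classical bits per shared entangled pair.
323 pair(s) -> 2 * 323 = 646 classical bits

646


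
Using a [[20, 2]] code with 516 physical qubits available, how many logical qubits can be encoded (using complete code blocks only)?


Each code block uses 20 physical qubits for 2 logical qubit(s).
Number of complete blocks = floor(516 / 20) = 25
Logical qubits = 25 * 2
= 50

50


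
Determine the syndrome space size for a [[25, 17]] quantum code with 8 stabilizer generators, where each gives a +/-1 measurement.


Each stabilizer generator gives a binary (+1 or -1) measurement outcome.
With 8 independent generators:
Total syndromes = 2^8
= 256

256


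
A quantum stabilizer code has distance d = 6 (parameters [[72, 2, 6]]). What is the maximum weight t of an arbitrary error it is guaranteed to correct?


Code parameters: [[72, 2, 6]], distance d = 6.
Number of correctable errors = floor((d-1)/2)
= floor((6 - 1)/2)
= floor(5/2)
= 2

2


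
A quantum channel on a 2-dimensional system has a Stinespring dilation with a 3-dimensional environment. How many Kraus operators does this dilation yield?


Tracing out the environment in an orthonormal basis {|i>_E} gives Kraus operators K_i = <i|_E U |0>_E.
Number of Kraus operators = dim(H_env) = d_env
= 3

3


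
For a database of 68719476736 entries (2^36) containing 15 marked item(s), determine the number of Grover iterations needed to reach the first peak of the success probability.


After j Grover iterations the success probability is P(j) = sin^2((2j+1)*theta), where sin(theta) = sqrt(k/N).
N = 2^36 = 68719476736, k = 15
sin(theta) = sqrt(k/N) = 1.477425898e-05
theta = arcsin(sqrt(k/N)) = 1.477425898e-05 rad
P(j) reaches its first maximum when (2j+1)*theta is as close as possible to pi/2, i.e. j = round(pi/(4*theta) - 1/2).
pi/(4*theta) - 1/2 = 53159.4023
(For comparison, the common estimate pi/4 * sqrt(N/k) = 53159.9023; the exact maximiser is used here.)
Optimal iterations = 53159

53159


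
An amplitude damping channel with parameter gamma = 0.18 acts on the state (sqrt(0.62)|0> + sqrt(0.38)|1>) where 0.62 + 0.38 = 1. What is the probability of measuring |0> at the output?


For amplitude damping with parameter gamma on state sqrt(a)|0> + sqrt(b)|1>:
alpha^2 = 0.62, beta^2 = 0.38
P(|0>) = alpha^2 + gamma * beta^2
= 0.62 + 0.18 * 0.38
= 0.62 + 0.0684
= 0.6884

0.6884


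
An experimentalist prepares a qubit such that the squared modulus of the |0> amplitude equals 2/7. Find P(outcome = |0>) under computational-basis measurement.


|alpha|^2 = 2/7 = 0.2857
|beta|^2 = 1 - 2/7 = 5/7 = 0.7143
P(|0>) = |alpha|^2 = 0.2857

0.2857


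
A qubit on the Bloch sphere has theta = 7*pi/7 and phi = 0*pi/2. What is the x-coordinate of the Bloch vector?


theta = 3.1416, phi = 0.0000
r_x = sin(theta)*cos(phi) = 0.0000 * 1.0000
r_x = 0.0000

0.0000


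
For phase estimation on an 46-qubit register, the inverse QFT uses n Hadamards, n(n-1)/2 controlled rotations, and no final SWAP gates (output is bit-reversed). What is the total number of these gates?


Hadamard gates: 46
Controlled rotations: n*(n-1)/2 = 46*45/2 = 1035
SWAP gates: 0 (omitted)
Total = 46 + 1035
= 1081

1081


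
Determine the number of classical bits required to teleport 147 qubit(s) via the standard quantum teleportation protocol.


Quantum teleportation requires 2 classical bits per qubit teleported.
147 qubit(s) -> 2 * 147 = 294 classical bits

294


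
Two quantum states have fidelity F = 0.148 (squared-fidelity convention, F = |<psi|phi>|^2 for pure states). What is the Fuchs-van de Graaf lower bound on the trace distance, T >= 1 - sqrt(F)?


Fuchs-van de Graaf (squared-fidelity convention): 1 - sqrt(F) <= T <= sqrt(1 - F).
Lower bound: T >= 1 - sqrt(F)
sqrt(F) = sqrt(0.148) = 0.3847
T >= 1 - 0.3847
T >= 0.6153

0.6153


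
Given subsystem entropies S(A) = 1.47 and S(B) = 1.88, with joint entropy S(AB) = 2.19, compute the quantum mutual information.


I(A:B) = S(A) + S(B) - S(AB)
= 1.47 + 1.88 - 2.19
= 1.1600

1.1600


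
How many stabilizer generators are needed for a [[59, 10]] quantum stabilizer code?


For an [[n,k]] stabilizer code:
Number of stabilizer generators = n - k
= 59 - 10
= 49

49


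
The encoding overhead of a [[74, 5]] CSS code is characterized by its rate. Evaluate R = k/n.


Code rate R = k/n
= 5/74
= 0.0676

0.0676


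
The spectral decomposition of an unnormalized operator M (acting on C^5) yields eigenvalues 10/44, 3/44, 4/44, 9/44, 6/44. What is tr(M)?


tr(M) = sum of eigenvalues
= 10/44 + 3/44 + 4/44 + 9/44 + 6/44
= 32/44
= 0.7273

0.7273


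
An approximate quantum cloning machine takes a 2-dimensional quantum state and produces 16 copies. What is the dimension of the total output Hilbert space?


Output space = H^(tensor 16) where dim(H) = 2
dim = 2^16
= 4 (after 2 factors)
= 8 (after 3 factors)
= 16 (after 4 factors)
= 32 (after 5 factors)
= 64 (after 6 factors)
= 128 (after 7 factors)
= 256 (after 8 factors)
= 512 (after 9 factors)
= 1024 (after 10 factors)
= 2048 (after 11 factors)
= 4096 (after 12 factors)
= 8192 (after 13 factors)
= 16384 (after 14 factors)
= 32768 (after 15 factors)
= 65536 (after 16 factors)
= 65536

65536


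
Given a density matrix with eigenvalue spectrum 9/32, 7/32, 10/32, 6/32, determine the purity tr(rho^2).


tr(rho^2) = sum of eigenvalues squared
= (9/32)^2 + (7/32)^2 + (10/32)^2 + (6/32)^2
= (81 + 49 + 100 + 36) / 1024
= 266/1024
= 0.2598

0.2598


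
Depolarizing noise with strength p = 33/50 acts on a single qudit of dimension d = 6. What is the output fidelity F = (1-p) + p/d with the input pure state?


F = (1-p) + p/d
= (1 - 0.6600) + 0.6600/6
= 0.3400 + 0.1100
= 0.4500

0.4500


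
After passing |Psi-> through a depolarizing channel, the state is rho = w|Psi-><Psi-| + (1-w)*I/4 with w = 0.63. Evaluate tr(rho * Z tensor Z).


|Psi-> = (|01> - |10>)/sqrt(2)
For the pure Bell state, <Z_A Z_B> = -1 (Bell-state Pauli correlator).
The maximally-mixed part I/4 has tr(I/4 * P tensor P) = 0 for any traceless Pauli P.
So <Z_A Z_B>_rho = w * (-1) + (1 - w) * 0
= 0.63 * (-1)
= -0.6300

-0.6300


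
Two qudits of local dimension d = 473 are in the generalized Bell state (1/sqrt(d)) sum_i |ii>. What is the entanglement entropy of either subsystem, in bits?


For a maximally entangled state in d x d:
S = log2(d) = log2(473)
= 8.8857

8.8857


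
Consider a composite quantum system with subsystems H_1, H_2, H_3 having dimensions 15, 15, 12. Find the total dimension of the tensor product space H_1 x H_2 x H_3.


dim(H_1 x H_2 x H_3) = 15 * 15 * 12
= 225 * 12
= 2700

2700


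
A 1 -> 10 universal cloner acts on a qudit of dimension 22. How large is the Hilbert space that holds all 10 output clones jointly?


Output space = H^(tensor 10) where dim(H) = 22
dim = 22^10
= 484 (after 2 factors)
= 10648 (after 3 factors)
= 234256 (after 4 factors)
= 5153632 (after 5 factors)
= 113379904 (after 6 factors)
= 2494357888 (after 7 factors)
= 54875873536 (after 8 factors)
= 1207269217792 (after 9 factors)
= 26559922791424 (after 10 factors)
= 26559922791424

26559922791424


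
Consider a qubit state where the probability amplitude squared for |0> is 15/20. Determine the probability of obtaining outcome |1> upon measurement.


|alpha|^2 = 15/20 = 0.7500
|beta|^2 = 1 - 15/20 = 5/20 = 0.2500
P(|1>) = |beta|^2 = 0.2500

0.2500


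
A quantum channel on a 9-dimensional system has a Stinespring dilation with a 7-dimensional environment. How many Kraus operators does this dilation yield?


Tracing out the environment in an orthonormal basis {|i>_E} gives Kraus operators K_i = <i|_E U |0>_E.
Number of Kraus operators = dim(H_env) = d_env
= 7

7


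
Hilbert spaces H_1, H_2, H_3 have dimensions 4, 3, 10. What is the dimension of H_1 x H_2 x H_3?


dim(H_1 x H_2 x H_3) = 4 * 3 * 10
= 12 * 10
= 120

120


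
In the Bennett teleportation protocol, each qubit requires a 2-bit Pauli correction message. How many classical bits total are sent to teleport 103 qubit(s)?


Quantum teleportation requires 2 classical bits per qubit teleported.
103 qubit(s) -> 2 * 103 = 206 classical bits

206


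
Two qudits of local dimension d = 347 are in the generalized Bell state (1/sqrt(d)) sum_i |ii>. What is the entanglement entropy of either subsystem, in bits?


For a maximally entangled state in d x d:
S = log2(d) = log2(347)
= 8.4388

8.4388


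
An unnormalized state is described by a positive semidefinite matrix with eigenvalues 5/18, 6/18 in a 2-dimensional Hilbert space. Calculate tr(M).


tr(M) = sum of eigenvalues
= 5/18 + 6/18
= 11/18
= 0.6111

0.6111


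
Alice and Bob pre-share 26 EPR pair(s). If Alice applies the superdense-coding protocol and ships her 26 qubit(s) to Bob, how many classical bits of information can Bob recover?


Superdense coding allows 2 classical bits per shared entangled pair.
26 pair(s) -> 2 * 26 = 52 classical bits

52


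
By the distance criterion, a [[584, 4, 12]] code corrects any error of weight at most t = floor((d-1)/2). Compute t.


Code parameters: [[584, 4, 12]], distance d = 12.
Number of correctable errors = floor((d-1)/2)
= floor((12 - 1)/2)
= floor(11/2)
= 5

5


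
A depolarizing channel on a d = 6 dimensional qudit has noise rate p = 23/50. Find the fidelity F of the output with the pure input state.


F = (1-p) + p/d
= (1 - 0.4600) + 0.4600/6
= 0.5400 + 0.0767
= 0.6167

0.6167


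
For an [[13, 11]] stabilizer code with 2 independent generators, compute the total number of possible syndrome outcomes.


Each stabilizer generator gives a binary (+1 or -1) measurement outcome.
With 2 independent generators:
Total syndromes = 2^2
= 4

4


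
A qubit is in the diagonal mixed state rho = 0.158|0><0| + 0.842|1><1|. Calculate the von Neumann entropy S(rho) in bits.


S = -p*log2(p) - (1-p)*log2(1-p)
p = 0.1580, 1-p = 0.8420
= -0.1580 * log2(0.1580) - 0.8420 * log2(0.8420)
= -(-0.4206) - (-0.2089)
= 0.6295

0.6295


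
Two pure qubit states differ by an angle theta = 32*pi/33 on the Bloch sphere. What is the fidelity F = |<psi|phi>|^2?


For states separated by angle theta on Bloch sphere:
F = cos^2(theta/2)
theta = 32*pi/33 = 3.0464
theta/2 = 1.5232
cos(theta/2) = 0.0476
F = 0.0023

0.0023


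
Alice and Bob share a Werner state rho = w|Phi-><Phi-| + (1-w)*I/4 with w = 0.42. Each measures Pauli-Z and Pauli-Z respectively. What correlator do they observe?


|Phi-> = (|00> - |11>)/sqrt(2)
For the pure Bell state, <Z_A Z_B> = +1 (Bell-state Pauli correlator).
The maximally-mixed part I/4 has tr(I/4 * P tensor P) = 0 for any traceless Pauli P.
So <Z_A Z_B>_rho = w * (+1) + (1 - w) * 0
= 0.42 * (+1)
= 0.4200

0.4200


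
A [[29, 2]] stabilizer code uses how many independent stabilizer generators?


For an [[n,k]] stabilizer code:
Number of stabilizer generators = n - k
= 29 - 2
= 27

27


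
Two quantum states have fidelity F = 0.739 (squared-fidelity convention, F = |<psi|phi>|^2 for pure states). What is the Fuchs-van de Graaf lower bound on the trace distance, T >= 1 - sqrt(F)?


Fuchs-van de Graaf (squared-fidelity convention): 1 - sqrt(F) <= T <= sqrt(1 - F).
Lower bound: T >= 1 - sqrt(F)
sqrt(F) = sqrt(0.739) = 0.8597
T >= 1 - 0.8597
T >= 0.1403

0.1403


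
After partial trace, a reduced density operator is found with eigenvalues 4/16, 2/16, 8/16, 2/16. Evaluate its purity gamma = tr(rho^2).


tr(rho^2) = sum of eigenvalues squared
= (4/16)^2 + (2/16)^2 + (8/16)^2 + (2/16)^2
= (16 + 4 + 64 + 4) / 256
= 88/256
= 0.3438

0.3438


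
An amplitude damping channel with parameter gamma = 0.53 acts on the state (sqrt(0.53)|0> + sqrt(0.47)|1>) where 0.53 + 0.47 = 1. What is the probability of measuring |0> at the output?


For amplitude damping with parameter gamma on state sqrt(a)|0> + sqrt(b)|1>:
alpha^2 = 0.53, beta^2 = 0.47
P(|0>) = alpha^2 + gamma * beta^2
= 0.53 + 0.53 * 0.47
= 0.53 + 0.2491
= 0.7791

0.7791


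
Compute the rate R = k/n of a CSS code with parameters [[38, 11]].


Code rate R = k/n
= 11/38
= 0.2895

0.2895


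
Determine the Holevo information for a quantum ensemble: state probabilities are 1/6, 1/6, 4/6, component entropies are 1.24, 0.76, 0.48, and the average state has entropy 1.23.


chi = S(rho) - sum_i p_i * S(rho_i)
Weighted entropy = 1/6 * 1.24 + 1/6 * 0.76 + 4/6 * 0.48
= 0.6533
chi = 1.23 - 0.6533
= 0.5767

0.5767


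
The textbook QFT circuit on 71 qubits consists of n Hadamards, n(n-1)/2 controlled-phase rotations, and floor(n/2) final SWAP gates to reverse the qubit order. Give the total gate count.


Hadamard gates: 71
Controlled rotations: n*(n-1)/2 = 71*70/2 = 2485
SWAP gates: floor(n/2) = floor(71/2) = 35
Total = 71 + 2485 + 35
= 2591

2591
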